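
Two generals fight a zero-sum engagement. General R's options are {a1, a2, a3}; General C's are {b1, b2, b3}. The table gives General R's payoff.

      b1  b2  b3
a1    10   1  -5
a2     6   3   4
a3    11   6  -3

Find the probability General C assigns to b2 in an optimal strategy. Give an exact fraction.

7/10

Row minima: a1 → -5, a2 → 3, a3 → -3; maximin = 3.
Column maxima: b1 → 11, b2 → 6, b3 → 4; minimax = 4.
3 ≠ 4, so there is no saddle point; optimal play is mixed.
a1 is strictly dominated by a3, so General R never plays it.
b1 is strictly dominated by b2 (it gives General R strictly more in every row), so General C never plays it.
On the remaining 2×2 (a2, a3 vs b2, b3):
Let General R play a2 with probability p. Expected payoff against b2: 3p + 6(1−p) = −3p + 6; against b3: 4p + (-3)(1−p) = 7p − 3.
Setting these equal: −3p + 6 = 7p − 3 ⇒ −10p = -9 ⇒ p = 9/10, and the value is (-3)·(9/10) + 6 = 33/10.
For General C: with q = P(b2), equating a2's and a3's payoffs gives −q + 4 = 9q − 3 ⇒ q = 7/10.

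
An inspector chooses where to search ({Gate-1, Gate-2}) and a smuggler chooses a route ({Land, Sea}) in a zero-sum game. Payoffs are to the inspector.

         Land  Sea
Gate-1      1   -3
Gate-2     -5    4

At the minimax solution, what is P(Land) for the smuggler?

7/13

Row minima: Gate-1 → -3, Gate-2 → -5; maximin = -3.
Column maxima: Land → 1, Sea → 4; minimax = 1.
-3 ≠ 1, so there is no saddle point; optimal play is mixed.
Let the inspector play Gate-1 with probability p. Expected payoff against Land: 1p + (-5)(1−p) = 6p − 5; against Sea: (-3)p + 4(1−p) = −7p + 4.
Setting these equal: 6p − 5 = −7p + 4 ⇒ 13p = 9 ⇒ p = 9/13, and the value is (6)·(9/13) − 5 = -11/13.
For the smuggler: with q = P(Land), equating Gate-1's and Gate-2's payoffs gives 4q − 3 = −9q + 4 ⇒ q = 7/13.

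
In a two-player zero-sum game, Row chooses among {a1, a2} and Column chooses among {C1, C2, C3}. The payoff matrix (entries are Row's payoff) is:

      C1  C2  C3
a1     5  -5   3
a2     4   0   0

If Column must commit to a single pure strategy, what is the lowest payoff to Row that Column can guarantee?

Column maxima: C1 → 5, C2 → 0, C3 → 3.
The smallest of these is 0.

0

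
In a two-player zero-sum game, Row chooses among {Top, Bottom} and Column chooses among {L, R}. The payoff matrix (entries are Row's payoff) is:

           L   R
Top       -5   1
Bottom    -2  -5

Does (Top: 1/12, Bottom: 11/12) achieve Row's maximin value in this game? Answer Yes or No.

No

Against L this mix gives (1/12)·(-5) + (11/12)·(-2) = -9/4.
Against R this mix gives (1/12)·1 + (11/12)·(-5) = -9/2.
Column will play R, holding Row to -9/2. Shifting weight toward the row that does better against R would raise this floor (the equalizing mix achieves -3 against both R and L), so the proposed strategy is not optimal.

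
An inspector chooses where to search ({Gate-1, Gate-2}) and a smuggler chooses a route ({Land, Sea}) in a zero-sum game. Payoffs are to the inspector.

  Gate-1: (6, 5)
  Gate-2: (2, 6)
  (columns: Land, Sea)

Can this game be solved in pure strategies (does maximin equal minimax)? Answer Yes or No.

No

Row minima: Gate-1 → 5, Gate-2 → 2; maximin = 5.
Column maxima: Land → 6, Sea → 6; minimax = 6.
5 ≠ 6, so no pure-strategy equilibrium exists.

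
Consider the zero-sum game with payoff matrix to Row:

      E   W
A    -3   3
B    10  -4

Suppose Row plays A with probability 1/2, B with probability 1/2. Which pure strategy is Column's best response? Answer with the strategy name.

If Column plays E, Row's expected payoff is (1/2)·(-3) + (1/2)·10 = 7/2.
If Column plays W, Row's expected payoff is (1/2)·3 + (1/2)·(-4) = -1/2.
Column minimizes Row's payoff; the smallest is -1/2, so the best response is W.

W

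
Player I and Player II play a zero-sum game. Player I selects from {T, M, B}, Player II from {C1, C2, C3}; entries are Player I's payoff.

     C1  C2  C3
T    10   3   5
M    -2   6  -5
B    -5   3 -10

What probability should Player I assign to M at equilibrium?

2/13

Row minima: T → 3, M → -5, B → -10; maximin = 3.
Column maxima: C1 → 10, C2 → 6, C3 → 5; minimax = 5.
3 ≠ 5, so there is no saddle point; optimal play is mixed.
B is strictly dominated by M, so Player I never plays it.
C1 is strictly dominated by C3 (it gives Player I strictly more in every row), so Player II never plays it.
On the remaining 2×2 (T, M vs C2, C3):
Let Player I play T with probability p. Expected payoff against C2: 3p + 6(1−p) = −3p + 6; against C3: 5p + (-5)(1−p) = 10p − 5.
Setting these equal: −3p + 6 = 10p − 5 ⇒ −13p = -11 ⇒ p = 11/13, and the value is (-3)·(11/13) + 6 = 45/13.
For Player II: with q = P(C2), equating T's and M's payoffs gives −2q + 5 = 11q − 5 ⇒ q = 10/13.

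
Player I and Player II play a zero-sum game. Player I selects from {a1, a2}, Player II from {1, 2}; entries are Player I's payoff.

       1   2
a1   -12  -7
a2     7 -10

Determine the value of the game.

Row minima: a1 → -12, a2 → -10; maximin = -10.
Column maxima: 1 → 7, 2 → -7; minimax = -7.
-10 ≠ -7, so there is no saddle point; optimal play is mixed.
Let Player I play a1 with probability p. Expected payoff against 1: (-12)p + 7(1−p) = −19p + 7; against 2: (-7)p + (-10)(1−p) = 3p − 10.
Setting these equal: −19p + 7 = 3p − 10 ⇒ −22p = -17 ⇒ p = 17/22, and the value is (-19)·(17/22) + 7 = -169/22.
For Player II: with q = P(1), equating a1's and a2's payoffs gives −5q − 7 = 17q − 10 ⇒ q = 3/22.

-169/22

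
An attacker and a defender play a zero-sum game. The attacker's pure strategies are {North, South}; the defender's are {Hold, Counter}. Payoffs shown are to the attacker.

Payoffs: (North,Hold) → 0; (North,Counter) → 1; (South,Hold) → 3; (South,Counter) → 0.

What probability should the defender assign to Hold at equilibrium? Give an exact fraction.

1/4

Row minima: North → 0, South → 0; maximin = 0.
Column maxima: Hold → 3, Counter → 1; minimax = 1.
0 ≠ 1, so there is no saddle point; optimal play is mixed.
Let the attacker play North with probability p. Expected payoff against Hold: 0p + 3(1−p) = −3p + 3; against Counter: 1p + 0(1−p) = p.
Setting these equal: −3p + 3 = p ⇒ −4p = -3 ⇒ p = 3/4, and the value is (-3)·(3/4) + 3 = 3/4.
For the defender: with q = P(Hold), equating North's and South's payoffs gives −q + 1 = 3q ⇒ q = 1/4.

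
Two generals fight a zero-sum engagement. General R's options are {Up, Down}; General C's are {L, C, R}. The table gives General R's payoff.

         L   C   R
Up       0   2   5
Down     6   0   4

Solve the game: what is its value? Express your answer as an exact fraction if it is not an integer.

3/2

Row minima: Up → 0, Down → 0; maximin = 0.
Column maxima: L → 6, C → 2, R → 5; minimax = 2.
0 ≠ 2, so there is no saddle point; optimal play is mixed.
R is strictly dominated by C (it gives General R strictly more in every row), so General C never plays it.
On the remaining 2×2 (Up, Down vs L, C):
Let General R play Up with probability p. Expected payoff against L: 0p + 6(1−p) = −6p + 6; against C: 2p + 0(1−p) = 2p.
Setting these equal: −6p + 6 = 2p ⇒ −8p = -6 ⇒ p = 3/4, and the value is (-6)·(3/4) + 6 = 3/2.
For General C: with q = P(L), equating Up's and Down's payoffs gives −2q + 2 = 6q ⇒ q = 1/4.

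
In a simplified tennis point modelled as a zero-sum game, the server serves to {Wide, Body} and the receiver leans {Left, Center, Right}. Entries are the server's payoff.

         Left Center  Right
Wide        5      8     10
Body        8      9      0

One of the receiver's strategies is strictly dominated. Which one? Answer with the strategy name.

Left holds the server's payoff strictly below Center in every row: 5 < 8, 8 < 9.
So Center is strictly dominated for the receiver.

Center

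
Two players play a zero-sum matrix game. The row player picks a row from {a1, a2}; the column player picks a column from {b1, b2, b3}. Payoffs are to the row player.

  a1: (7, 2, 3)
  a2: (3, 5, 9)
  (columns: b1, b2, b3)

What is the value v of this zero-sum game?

29/7

Row minima: a1 → 2, a2 → 3; maximin = 3.
Column maxima: b1 → 7, b2 → 5, b3 → 9; minimax = 5.
3 ≠ 5, so there is no saddle point; optimal play is mixed.
b3 is strictly dominated by b2 (it gives the row player strictly more in every row), so the column player never plays it.
On the remaining 2×2 (a1, a2 vs b1, b2):
Let the row player play a1 with probability p. Expected payoff against b1: 7p + 3(1−p) = 4p + 3; against b2: 2p + 5(1−p) = −3p + 5.
Setting these equal: 4p + 3 = −3p + 5 ⇒ 7p = 2 ⇒ p = 2/7, and the value is (4)·(2/7) + 3 = 29/7.
For the column player: with q = P(b1), equating a1's and a2's payoffs gives 5q + 2 = −2q + 5 ⇒ q = 3/7.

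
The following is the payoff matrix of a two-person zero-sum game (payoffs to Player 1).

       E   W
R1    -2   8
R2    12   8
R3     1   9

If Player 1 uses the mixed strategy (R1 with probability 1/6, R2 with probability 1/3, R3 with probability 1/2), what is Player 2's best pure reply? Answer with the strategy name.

E

If Player 2 plays E, Player 1's expected payoff is (1/6)·(-2) + (1/3)·12 + (1/2)·1 = 25/6.
If Player 2 plays W, Player 1's expected payoff is (1/6)·8 + (1/3)·8 + (1/2)·9 = 17/2.
Player 2 minimizes Player 1's payoff; the smallest is 25/6, so the best response is E.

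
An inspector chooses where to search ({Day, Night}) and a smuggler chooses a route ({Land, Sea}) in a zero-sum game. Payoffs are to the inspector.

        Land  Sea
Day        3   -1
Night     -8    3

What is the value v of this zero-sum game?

1/15

Row minima: Day → -1, Night → -8; maximin = -1.
Column maxima: Land → 3, Sea → 3; minimax = 3.
-1 ≠ 3, so there is no saddle point; optimal play is mixed.
Let the inspector play Day with probability p. Expected payoff against Land: 3p + (-8)(1−p) = 11p − 8; against Sea: (-1)p + 3(1−p) = −4p + 3.
Setting these equal: 11p − 8 = −4p + 3 ⇒ 15p = 11 ⇒ p = 11/15, and the value is (11)·(11/15) − 8 = 1/15.
For the smuggler: with q = P(Land), equating Day's and Night's payoffs gives 4q − 1 = −11q + 3 ⇒ q = 4/15.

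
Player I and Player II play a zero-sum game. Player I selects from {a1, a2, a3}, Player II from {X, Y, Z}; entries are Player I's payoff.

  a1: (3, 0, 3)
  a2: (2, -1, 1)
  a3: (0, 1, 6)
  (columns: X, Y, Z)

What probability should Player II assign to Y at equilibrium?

Row minima: a1 → 0, a2 → -1, a3 → 0; maximin = 0.
Column maxima: X → 3, Y → 1, Z → 6; minimax = 1.
0 ≠ 1, so there is no saddle point; optimal play is mixed.
a2 is strictly dominated by a1, so Player I never plays it.
Z is strictly dominated by Y (it gives Player I strictly more in every row), so Player II never plays it.
On the remaining 2×2 (a1, a3 vs X, Y):
Let Player I play a1 with probability p. Expected payoff against X: 3p + 0(1−p) = 3p; against Y: 0p + 1(1−p) = −p + 1.
Setting these equal: 3p = −p + 1 ⇒ 4p = 1 ⇒ p = 1/4, and the value is (3)·(1/4) = 3/4.
For Player II: with q = P(X), equating a1's and a3's payoffs gives 3q = −q + 1 ⇒ q = 1/4.

3/4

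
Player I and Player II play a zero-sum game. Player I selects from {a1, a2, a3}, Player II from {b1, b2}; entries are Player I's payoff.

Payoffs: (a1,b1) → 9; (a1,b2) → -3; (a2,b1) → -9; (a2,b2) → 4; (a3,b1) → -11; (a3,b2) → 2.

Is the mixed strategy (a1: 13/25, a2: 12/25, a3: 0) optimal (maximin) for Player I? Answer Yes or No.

Against b1 this mix gives (13/25)·9 + (12/25)·(-9) = 9/25.
Against b2 this mix gives (13/25)·(-3) + (12/25)·4 = 9/25.
All of Player II's active replies (b1, b2) yield 9/25, and no column does worse for Player I. The mix makes Player II indifferent and guarantees 9/25, so it is optimal.

Yes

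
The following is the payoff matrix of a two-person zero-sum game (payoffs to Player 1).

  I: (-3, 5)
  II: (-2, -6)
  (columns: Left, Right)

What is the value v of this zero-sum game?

Row minima: I → -3, II → -6; maximin = -3.
Column maxima: Left → -2, Right → 5; minimax = -2.
-3 ≠ -2, so there is no saddle point; optimal play is mixed.
Let Player 1 play I with probability p. Expected payoff against Left: (-3)p + (-2)(1−p) = −p − 2; against Right: 5p + (-6)(1−p) = 11p − 6.
Setting these equal: −p − 2 = 11p − 6 ⇒ −12p = -4 ⇒ p = 1/3, and the value is (-1)·(1/3) − 2 = -7/3.
For Player 2: with q = P(Left), equating I's and II's payoffs gives −8q + 5 = 4q − 6 ⇒ q = 11/12.

-7/3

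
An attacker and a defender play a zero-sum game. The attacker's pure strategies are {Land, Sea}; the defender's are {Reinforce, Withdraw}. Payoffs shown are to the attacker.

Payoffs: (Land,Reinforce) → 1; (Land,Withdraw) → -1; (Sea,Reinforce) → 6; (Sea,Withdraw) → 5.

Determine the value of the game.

5

Row minima: Land → -1, Sea → 5; maximin = 5.
Column maxima: Reinforce → 6, Withdraw → 5; minimax = 5.
Since maximin = minimax = 5, there is a saddle point and the value is 5.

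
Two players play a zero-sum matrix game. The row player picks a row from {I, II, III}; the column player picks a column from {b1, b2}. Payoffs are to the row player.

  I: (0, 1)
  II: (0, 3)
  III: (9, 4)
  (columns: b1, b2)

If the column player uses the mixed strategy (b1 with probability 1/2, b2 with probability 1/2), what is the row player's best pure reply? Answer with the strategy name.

Expected payoff of I: (1/2)·0 + (1/2)·1 = 1/2.
Expected payoff of II: (1/2)·0 + (1/2)·3 = 3/2.
Expected payoff of III: (1/2)·9 + (1/2)·4 = 13/2.
The largest is 13/2, so the row player's best response is III.

III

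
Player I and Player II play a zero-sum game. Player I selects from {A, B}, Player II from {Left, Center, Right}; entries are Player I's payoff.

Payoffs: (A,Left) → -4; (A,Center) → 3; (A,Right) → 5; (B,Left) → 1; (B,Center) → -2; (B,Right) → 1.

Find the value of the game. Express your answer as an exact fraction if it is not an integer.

Row minima: A → -4, B → -2; maximin = -2.
Column maxima: Left → 1, Center → 3, Right → 5; minimax = 1.
-2 ≠ 1, so there is no saddle point; optimal play is mixed.
Right is strictly dominated by Center (it gives Player I strictly more in every row), so Player II never plays it.
On the remaining 2×2 (A, B vs Left, Center):
Let Player I play A with probability p. Expected payoff against Left: (-4)p + 1(1−p) = −5p + 1; against Center: 3p + (-2)(1−p) = 5p − 2.
Setting these equal: −5p + 1 = 5p − 2 ⇒ −10p = -3 ⇒ p = 3/10, and the value is (-5)·(3/10) + 1 = -1/2.
For Player II: with q = P(Left), equating A's and B's payoffs gives −7q + 3 = 3q − 2 ⇒ q = 1/2.

-1/2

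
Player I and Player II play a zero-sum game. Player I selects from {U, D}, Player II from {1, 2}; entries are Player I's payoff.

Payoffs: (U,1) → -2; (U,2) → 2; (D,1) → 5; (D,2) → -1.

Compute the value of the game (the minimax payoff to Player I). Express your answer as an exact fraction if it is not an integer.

Row minima: U → -2, D → -1; maximin = -1.
Column maxima: 1 → 5, 2 → 2; minimax = 2.
-1 ≠ 2, so there is no saddle point; optimal play is mixed.
Let Player I play U with probability p. Expected payoff against 1: (-2)p + 5(1−p) = −7p + 5; against 2: 2p + (-1)(1−p) = 3p − 1.
Setting these equal: −7p + 5 = 3p − 1 ⇒ −10p = -6 ⇒ p = 3/5, and the value is (-7)·(3/5) + 5 = 4/5.
For Player II: with q = P(1), equating U's and D's payoffs gives −4q + 2 = 6q − 1 ⇒ q = 3/10.

4/5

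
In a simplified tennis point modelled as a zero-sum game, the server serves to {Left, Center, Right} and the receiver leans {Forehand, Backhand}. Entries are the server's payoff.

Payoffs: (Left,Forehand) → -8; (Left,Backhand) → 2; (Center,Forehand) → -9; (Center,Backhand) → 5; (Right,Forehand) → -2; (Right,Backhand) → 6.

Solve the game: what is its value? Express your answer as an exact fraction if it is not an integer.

-2

Row minima: Left → -8, Center → -9, Right → -2; maximin = -2.
Column maxima: Forehand → -2, Backhand → 6; minimax = -2.
Since maximin = minimax = -2, there is a saddle point and the value is -2.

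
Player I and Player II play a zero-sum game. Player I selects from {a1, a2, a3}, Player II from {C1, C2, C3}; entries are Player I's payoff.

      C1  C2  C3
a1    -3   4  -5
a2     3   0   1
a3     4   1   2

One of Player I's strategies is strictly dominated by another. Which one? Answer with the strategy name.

a2

a3 gives a strictly higher payoff than a2 against every column: 4 > 3, 1 > 0, 2 > 1.
So a2 is strictly dominated and Player I never plays it.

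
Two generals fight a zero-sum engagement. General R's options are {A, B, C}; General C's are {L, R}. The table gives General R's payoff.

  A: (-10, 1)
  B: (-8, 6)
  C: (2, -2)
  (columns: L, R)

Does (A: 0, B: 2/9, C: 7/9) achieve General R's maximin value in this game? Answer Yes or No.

Against L this mix gives (2/9)·(-8) + (7/9)·2 = -2/9.
Against R this mix gives (2/9)·6 + (7/9)·(-2) = -2/9.
All of General C's active replies (L, R) yield -2/9, and no column does worse for General R. The mix makes General C indifferent and guarantees -2/9, so it is optimal.

Yes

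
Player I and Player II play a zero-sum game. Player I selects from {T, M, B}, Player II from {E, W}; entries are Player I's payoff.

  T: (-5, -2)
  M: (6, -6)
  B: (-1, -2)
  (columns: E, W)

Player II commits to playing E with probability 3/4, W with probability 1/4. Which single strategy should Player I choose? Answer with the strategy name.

M

Expected payoff of T: (3/4)·(-5) + (1/4)·(-2) = -17/4.
Expected payoff of M: (3/4)·6 + (1/4)·(-6) = 3.
Expected payoff of B: (3/4)·(-1) + (1/4)·(-2) = -5/4.
The largest is 3, so Player I's best response is M.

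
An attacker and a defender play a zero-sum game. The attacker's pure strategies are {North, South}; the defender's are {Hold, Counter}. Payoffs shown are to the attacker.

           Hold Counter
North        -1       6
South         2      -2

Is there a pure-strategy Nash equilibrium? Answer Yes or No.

No

Row minima: North → -1, South → -2; maximin = -1.
Column maxima: Hold → 2, Counter → 6; minimax = 2.
-1 ≠ 2, so no pure-strategy equilibrium exists.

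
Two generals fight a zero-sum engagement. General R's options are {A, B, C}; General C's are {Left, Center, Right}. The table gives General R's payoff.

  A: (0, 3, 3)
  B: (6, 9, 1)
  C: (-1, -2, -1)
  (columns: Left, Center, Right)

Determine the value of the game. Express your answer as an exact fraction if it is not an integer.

Row minima: A → 0, B → 1, C → -2; maximin = 1.
Column maxima: Left → 6, Center → 9, Right → 3; minimax = 3.
1 ≠ 3, so there is no saddle point; optimal play is mixed.
C is strictly dominated by A, so General R never plays it.
With C eliminated, Center is strictly dominated by Left (it gives General R strictly more in every remaining row), so General C never plays it.
On the remaining 2×2 (A, B vs Left, Right):
Let General R play A with probability p. Expected payoff against Left: 0p + 6(1−p) = −6p + 6; against Right: 3p + 1(1−p) = 2p + 1.
Setting these equal: −6p + 6 = 2p + 1 ⇒ −8p = -5 ⇒ p = 5/8, and the value is (-6)·(5/8) + 6 = 9/4.
For General C: with q = P(Left), equating A's and B's payoffs gives −3q + 3 = 5q + 1 ⇒ q = 1/4.

9/4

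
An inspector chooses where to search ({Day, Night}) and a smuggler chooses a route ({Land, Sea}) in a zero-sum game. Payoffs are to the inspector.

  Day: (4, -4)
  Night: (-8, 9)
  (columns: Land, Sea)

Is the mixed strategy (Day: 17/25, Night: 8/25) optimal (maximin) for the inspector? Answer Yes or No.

Yes

Against Land this mix gives (17/25)·4 + (8/25)·(-8) = 4/25.
Against Sea this mix gives (17/25)·(-4) + (8/25)·9 = 4/25.
All of the smuggler's active replies (Land, Sea) yield 4/25, and no column does worse for the inspector. The mix makes the smuggler indifferent and guarantees 4/25, so it is optimal.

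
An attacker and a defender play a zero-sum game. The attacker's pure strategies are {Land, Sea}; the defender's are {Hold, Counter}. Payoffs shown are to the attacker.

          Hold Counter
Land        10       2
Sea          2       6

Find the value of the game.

14/3

Row minima: Land → 2, Sea → 2; maximin = 2.
Column maxima: Hold → 10, Counter → 6; minimax = 6.
2 ≠ 6, so there is no saddle point; optimal play is mixed.
Let the attacker play Land with probability p. Expected payoff against Hold: 10p + 2(1−p) = 8p + 2; against Counter: 2p + 6(1−p) = −4p + 6.
Setting these equal: 8p + 2 = −4p + 6 ⇒ 12p = 4 ⇒ p = 1/3, and the value is (8)·(1/3) + 2 = 14/3.
For the defender: with q = P(Hold), equating Land's and Sea's payoffs gives 8q + 2 = −4q + 6 ⇒ q = 1/3.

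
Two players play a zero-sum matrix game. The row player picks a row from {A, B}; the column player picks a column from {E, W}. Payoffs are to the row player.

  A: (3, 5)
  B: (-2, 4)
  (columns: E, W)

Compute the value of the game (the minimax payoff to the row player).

Row minima: A → 3, B → -2; maximin = 3.
Column maxima: E → 3, W → 5; minimax = 3.
Since maximin = minimax = 3, there is a saddle point and the value is 3.

3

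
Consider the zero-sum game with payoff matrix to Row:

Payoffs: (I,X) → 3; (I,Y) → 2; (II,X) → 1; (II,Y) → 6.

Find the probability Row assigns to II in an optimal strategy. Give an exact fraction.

1/6

Row minima: I → 2, II → 1; maximin = 2.
Column maxima: X → 3, Y → 6; minimax = 3.
2 ≠ 3, so there is no saddle point; optimal play is mixed.
Let Row play I with probability p. Expected payoff against X: 3p + 1(1−p) = 2p + 1; against Y: 2p + 6(1−p) = −4p + 6.
Setting these equal: 2p + 1 = −4p + 6 ⇒ 6p = 5 ⇒ p = 5/6, and the value is (2)·(5/6) + 1 = 8/3.
For Column: with q = P(X), equating I's and II's payoffs gives q + 2 = −5q + 6 ⇒ q = 2/3.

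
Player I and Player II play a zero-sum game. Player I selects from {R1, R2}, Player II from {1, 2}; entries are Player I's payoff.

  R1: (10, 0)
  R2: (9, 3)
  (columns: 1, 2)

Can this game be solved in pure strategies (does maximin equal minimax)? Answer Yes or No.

Yes

Row minima: R1 → 0, R2 → 3; maximin = 3.
Column maxima: 1 → 10, 2 → 3; minimax = 3.
maximin = minimax = 3, so a saddle point exists.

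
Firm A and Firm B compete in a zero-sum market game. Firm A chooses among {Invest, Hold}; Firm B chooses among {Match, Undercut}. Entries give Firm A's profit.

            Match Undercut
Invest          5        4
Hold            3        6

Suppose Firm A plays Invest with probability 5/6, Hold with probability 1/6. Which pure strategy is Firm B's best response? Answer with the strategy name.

If Firm B plays Match, Firm A's expected payoff is (5/6)·5 + (1/6)·3 = 14/3.
If Firm B plays Undercut, Firm A's expected payoff is (5/6)·4 + (1/6)·6 = 13/3.
Firm B minimizes Firm A's payoff; the smallest is 13/3, so the best response is Undercut.

Undercut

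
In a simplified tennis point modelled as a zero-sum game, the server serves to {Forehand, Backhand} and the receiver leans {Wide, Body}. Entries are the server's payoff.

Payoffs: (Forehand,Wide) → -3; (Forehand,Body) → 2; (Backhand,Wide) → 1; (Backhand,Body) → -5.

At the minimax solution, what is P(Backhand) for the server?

5/11

Row minima: Forehand → -3, Backhand → -5; maximin = -3.
Column maxima: Wide → 1, Body → 2; minimax = 1.
-3 ≠ 1, so there is no saddle point; optimal play is mixed.
Let the server play Forehand with probability p. Expected payoff against Wide: (-3)p + 1(1−p) = −4p + 1; against Body: 2p + (-5)(1−p) = 7p − 5.
Setting these equal: −4p + 1 = 7p − 5 ⇒ −11p = -6 ⇒ p = 6/11, and the value is (-4)·(6/11) + 1 = -13/11.
For the receiver: with q = P(Wide), equating Forehand's and Backhand's payoffs gives −5q + 2 = 6q − 5 ⇒ q = 7/11.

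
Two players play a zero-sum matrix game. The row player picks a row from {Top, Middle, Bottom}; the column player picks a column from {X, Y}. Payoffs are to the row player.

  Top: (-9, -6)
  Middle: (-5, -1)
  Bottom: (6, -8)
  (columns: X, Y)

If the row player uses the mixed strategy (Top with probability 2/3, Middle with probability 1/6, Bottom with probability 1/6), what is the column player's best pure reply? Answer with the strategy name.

If the column player plays X, the row player's expected payoff is (2/3)·(-9) + (1/6)·(-5) + (1/6)·6 = -35/6.
If the column player plays Y, the row player's expected payoff is (2/3)·(-6) + (1/6)·(-1) + (1/6)·(-8) = -11/2.
The column player minimizes the row player's payoff; the smallest is -35/6, so the best response is X.

X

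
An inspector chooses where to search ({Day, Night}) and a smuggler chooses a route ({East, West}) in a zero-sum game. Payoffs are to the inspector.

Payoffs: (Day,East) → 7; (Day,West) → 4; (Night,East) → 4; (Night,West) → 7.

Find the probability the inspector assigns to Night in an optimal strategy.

Row minima: Day → 4, Night → 4; maximin = 4.
Column maxima: East → 7, West → 7; minimax = 7.
4 ≠ 7, so there is no saddle point; optimal play is mixed.
Let the inspector play Day with probability p. Expected payoff against East: 7p + 4(1−p) = 3p + 4; against West: 4p + 7(1−p) = −3p + 7.
Setting these equal: 3p + 4 = −3p + 7 ⇒ 6p = 3 ⇒ p = 1/2, and the value is (3)·(1/2) + 4 = 11/2.
For the smuggler: with q = P(East), equating Day's and Night's payoffs gives 3q + 4 = −3q + 7 ⇒ q = 1/2.

1/2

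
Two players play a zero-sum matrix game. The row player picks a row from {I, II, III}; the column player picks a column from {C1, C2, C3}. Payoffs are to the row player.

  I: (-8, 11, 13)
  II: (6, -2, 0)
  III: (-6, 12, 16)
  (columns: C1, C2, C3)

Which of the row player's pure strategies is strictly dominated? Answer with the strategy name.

III gives a strictly higher payoff than I against every column: -6 > -8, 12 > 11, 16 > 13.
So I is strictly dominated and the row player never plays it.

I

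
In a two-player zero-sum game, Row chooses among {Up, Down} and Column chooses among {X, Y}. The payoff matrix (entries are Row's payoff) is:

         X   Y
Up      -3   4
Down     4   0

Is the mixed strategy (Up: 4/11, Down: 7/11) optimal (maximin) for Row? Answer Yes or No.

Yes

Against X this mix gives (4/11)·(-3) + (7/11)·4 = 16/11.
Against Y this mix gives (4/11)·4 + (7/11)·0 = 16/11.
All of Column's active replies (X, Y) yield 16/11, and no column does worse for Row. The mix makes Column indifferent and guarantees 16/11, so it is optimal.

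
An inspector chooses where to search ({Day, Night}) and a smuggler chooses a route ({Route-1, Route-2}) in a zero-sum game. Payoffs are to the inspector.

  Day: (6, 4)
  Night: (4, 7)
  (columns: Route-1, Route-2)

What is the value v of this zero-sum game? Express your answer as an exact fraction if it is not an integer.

Row minima: Day → 4, Night → 4; maximin = 4.
Column maxima: Route-1 → 6, Route-2 → 7; minimax = 6.
4 ≠ 6, so there is no saddle point; optimal play is mixed.
Let the inspector play Day with probability p. Expected payoff against Route-1: 6p + 4(1−p) = 2p + 4; against Route-2: 4p + 7(1−p) = −3p + 7.
Setting these equal: 2p + 4 = −3p + 7 ⇒ 5p = 3 ⇒ p = 3/5, and the value is (2)·(3/5) + 4 = 26/5.
For the smuggler: with q = P(Route-1), equating Day's and Night's payoffs gives 2q + 4 = −3q + 7 ⇒ q = 3/5.

26/5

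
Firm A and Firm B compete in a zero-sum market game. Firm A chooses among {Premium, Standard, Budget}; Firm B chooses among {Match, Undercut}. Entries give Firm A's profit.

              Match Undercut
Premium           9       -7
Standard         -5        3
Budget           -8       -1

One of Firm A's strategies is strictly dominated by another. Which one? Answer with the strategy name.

Standard gives a strictly higher payoff than Budget against every column: -5 > -8, 3 > -1.
So Budget is strictly dominated and Firm A never plays it.

Budget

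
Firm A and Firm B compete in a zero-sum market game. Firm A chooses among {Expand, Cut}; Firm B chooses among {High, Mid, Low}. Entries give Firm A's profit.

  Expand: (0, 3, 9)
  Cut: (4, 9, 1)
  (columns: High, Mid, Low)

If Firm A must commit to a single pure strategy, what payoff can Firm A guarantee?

Row minima: Expand → 0, Cut → 1.
The best of these is 1.

1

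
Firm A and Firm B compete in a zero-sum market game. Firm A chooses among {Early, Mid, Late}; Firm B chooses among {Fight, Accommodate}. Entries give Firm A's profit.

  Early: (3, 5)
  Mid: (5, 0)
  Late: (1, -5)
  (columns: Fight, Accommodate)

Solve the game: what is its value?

Row minima: Early → 3, Mid → 0, Late → -5; maximin = 3.
Column maxima: Fight → 5, Accommodate → 5; minimax = 5.
3 ≠ 5, so there is no saddle point; optimal play is mixed.
Late is strictly dominated by Early, so Firm A never plays it.
On the remaining 2×2 (Early, Mid vs Fight, Accommodate):
Let Firm A play Early with probability p. Expected payoff against Fight: 3p + 5(1−p) = −2p + 5; against Accommodate: 5p + 0(1−p) = 5p.
Setting these equal: −2p + 5 = 5p ⇒ −7p = -5 ⇒ p = 5/7, and the value is (-2)·(5/7) + 5 = 25/7.
For Firm B: with q = P(Fight), equating Early's and Mid's payoffs gives −2q + 5 = 5q ⇒ q = 5/7.

25/7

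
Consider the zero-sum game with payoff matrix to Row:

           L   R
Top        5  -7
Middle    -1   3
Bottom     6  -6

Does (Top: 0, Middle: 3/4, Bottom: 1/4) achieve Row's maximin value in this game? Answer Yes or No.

Against L this mix gives (3/4)·(-1) + (1/4)·6 = 3/4.
Against R this mix gives (3/4)·3 + (1/4)·(-6) = 3/4.
All of Column's active replies (L, R) yield 3/4, and no column does worse for Row. The mix makes Column indifferent and guarantees 3/4, so it is optimal.

Yes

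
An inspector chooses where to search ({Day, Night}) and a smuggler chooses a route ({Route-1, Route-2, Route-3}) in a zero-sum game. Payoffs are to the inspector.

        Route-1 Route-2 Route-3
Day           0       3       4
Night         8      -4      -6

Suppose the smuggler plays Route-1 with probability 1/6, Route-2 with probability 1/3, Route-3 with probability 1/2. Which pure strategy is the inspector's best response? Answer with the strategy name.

Day

Expected payoff of Day: (1/6)·0 + (1/3)·3 + (1/2)·4 = 3.
Expected payoff of Night: (1/6)·8 + (1/3)·(-4) + (1/2)·(-6) = -3.
The largest is 3, so the inspector's best response is Day.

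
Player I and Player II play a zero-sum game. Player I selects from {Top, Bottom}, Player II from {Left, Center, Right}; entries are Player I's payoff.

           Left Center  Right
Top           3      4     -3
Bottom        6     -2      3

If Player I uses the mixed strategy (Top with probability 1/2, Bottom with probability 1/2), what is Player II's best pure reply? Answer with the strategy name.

Right

If Player II plays Left, Player I's expected payoff is (1/2)·3 + (1/2)·6 = 9/2.
If Player II plays Center, Player I's expected payoff is (1/2)·4 + (1/2)·(-2) = 1.
If Player II plays Right, Player I's expected payoff is (1/2)·(-3) + (1/2)·3 = 0.
Player II minimizes Player I's payoff; the smallest is 0, so the best response is Right.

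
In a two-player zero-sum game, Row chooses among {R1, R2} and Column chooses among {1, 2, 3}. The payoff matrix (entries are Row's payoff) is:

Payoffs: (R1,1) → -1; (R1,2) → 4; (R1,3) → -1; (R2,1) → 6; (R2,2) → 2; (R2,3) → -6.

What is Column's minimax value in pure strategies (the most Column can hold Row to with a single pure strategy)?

Column maxima: 1 → 6, 2 → 4, 3 → -1.
The smallest of these is -1.

-1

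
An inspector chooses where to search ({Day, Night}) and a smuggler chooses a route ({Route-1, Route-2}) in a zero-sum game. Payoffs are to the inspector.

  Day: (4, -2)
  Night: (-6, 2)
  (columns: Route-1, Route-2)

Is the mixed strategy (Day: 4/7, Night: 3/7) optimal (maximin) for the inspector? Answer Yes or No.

Against Route-1 this mix gives (4/7)·4 + (3/7)·(-6) = -2/7.
Against Route-2 this mix gives (4/7)·(-2) + (3/7)·2 = -2/7.
All of the smuggler's active replies (Route-1, Route-2) yield -2/7, and no column does worse for the inspector. The mix makes the smuggler indifferent and guarantees -2/7, so it is optimal.

Yes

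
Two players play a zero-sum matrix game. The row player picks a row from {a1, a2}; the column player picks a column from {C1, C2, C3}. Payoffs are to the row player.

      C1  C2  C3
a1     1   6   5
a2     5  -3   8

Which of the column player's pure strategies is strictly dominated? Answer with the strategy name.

C3

C1 holds the row player's payoff strictly below C3 in every row: 1 < 5, 5 < 8.
So C3 is strictly dominated for the column player.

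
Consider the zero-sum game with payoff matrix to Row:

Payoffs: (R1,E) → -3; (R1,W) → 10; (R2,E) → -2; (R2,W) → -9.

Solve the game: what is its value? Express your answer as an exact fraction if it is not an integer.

Row minima: R1 → -3, R2 → -9; maximin = -3.
Column maxima: E → -2, W → 10; minimax = -2.
-3 ≠ -2, so there is no saddle point; optimal play is mixed.
Let Row play R1 with probability p. Expected payoff against E: (-3)p + (-2)(1−p) = −p − 2; against W: 10p + (-9)(1−p) = 19p − 9.
Setting these equal: −p − 2 = 19p − 9 ⇒ −20p = -7 ⇒ p = 7/20, and the value is (-1)·(7/20) − 2 = -47/20.
For Column: with q = P(E), equating R1's and R2's payoffs gives −13q + 10 = 7q − 9 ⇒ q = 19/20.

-47/20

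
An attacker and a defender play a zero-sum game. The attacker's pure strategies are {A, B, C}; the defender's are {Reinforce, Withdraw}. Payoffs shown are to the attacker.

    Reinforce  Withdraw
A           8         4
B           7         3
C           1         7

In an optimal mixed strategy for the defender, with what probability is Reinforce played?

Row minima: A → 4, B → 3, C → 1; maximin = 4.
Column maxima: Reinforce → 8, Withdraw → 7; minimax = 7.
4 ≠ 7, so there is no saddle point; optimal play is mixed.
B is strictly dominated by A, so the attacker never plays it.
On the remaining 2×2 (A, C vs Reinforce, Withdraw):
Let the attacker play A with probability p. Expected payoff against Reinforce: 8p + 1(1−p) = 7p + 1; against Withdraw: 4p + 7(1−p) = −3p + 7.
Setting these equal: 7p + 1 = −3p + 7 ⇒ 10p = 6 ⇒ p = 3/5, and the value is (7)·(3/5) + 1 = 26/5.
For the defender: with q = P(Reinforce), equating A's and C's payoffs gives 4q + 4 = −6q + 7 ⇒ q = 3/10.

3/10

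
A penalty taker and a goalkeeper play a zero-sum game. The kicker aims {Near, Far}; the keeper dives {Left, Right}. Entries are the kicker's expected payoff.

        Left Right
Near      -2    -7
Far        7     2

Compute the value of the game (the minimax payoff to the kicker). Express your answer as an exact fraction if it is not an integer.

Row minima: Near → -7, Far → 2; maximin = 2.
Column maxima: Left → 7, Right → 2; minimax = 2.
Since maximin = minimax = 2, there is a saddle point and the value is 2.

2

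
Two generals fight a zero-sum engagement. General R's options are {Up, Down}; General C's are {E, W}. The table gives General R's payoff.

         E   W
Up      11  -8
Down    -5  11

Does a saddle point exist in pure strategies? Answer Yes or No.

No

Row minima: Up → -8, Down → -5; maximin = -5.
Column maxima: E → 11, W → 11; minimax = 11.
-5 ≠ 11, so no pure-strategy equilibrium exists.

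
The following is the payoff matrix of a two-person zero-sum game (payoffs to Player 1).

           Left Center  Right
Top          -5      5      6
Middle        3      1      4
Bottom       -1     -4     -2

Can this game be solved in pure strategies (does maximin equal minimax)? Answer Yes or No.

Row minima: Top → -5, Middle → 1, Bottom → -4; maximin = 1.
Column maxima: Left → 3, Center → 5, Right → 6; minimax = 3.
1 ≠ 3, so no pure-strategy equilibrium exists.

No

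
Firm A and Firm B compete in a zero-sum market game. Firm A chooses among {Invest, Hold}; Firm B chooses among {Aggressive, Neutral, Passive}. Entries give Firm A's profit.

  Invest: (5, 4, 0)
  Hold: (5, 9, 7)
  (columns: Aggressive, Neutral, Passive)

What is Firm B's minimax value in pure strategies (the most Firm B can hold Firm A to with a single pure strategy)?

Column maxima: Aggressive → 5, Neutral → 9, Passive → 7.
The smallest of these is 5.

5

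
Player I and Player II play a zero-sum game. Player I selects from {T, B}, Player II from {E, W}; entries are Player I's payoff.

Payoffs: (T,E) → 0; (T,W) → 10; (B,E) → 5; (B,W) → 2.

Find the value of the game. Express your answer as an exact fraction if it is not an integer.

50/13

Row minima: T → 0, B → 2; maximin = 2.
Column maxima: E → 5, W → 10; minimax = 5.
2 ≠ 5, so there is no saddle point; optimal play is mixed.
Let Player I play T with probability p. Expected payoff against E: 0p + 5(1−p) = −5p + 5; against W: 10p + 2(1−p) = 8p + 2.
Setting these equal: −5p + 5 = 8p + 2 ⇒ −13p = -3 ⇒ p = 3/13, and the value is (-5)·(3/13) + 5 = 50/13.
For Player II: with q = P(E), equating T's and B's payoffs gives −10q + 10 = 3q + 2 ⇒ q = 8/13.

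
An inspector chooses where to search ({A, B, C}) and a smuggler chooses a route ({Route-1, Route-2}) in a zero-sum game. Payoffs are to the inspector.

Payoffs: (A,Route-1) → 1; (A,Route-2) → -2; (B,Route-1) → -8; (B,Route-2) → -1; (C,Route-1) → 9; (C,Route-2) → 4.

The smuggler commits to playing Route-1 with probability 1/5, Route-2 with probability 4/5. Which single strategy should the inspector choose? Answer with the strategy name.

C

Expected payoff of A: (1/5)·1 + (4/5)·(-2) = -7/5.
Expected payoff of B: (1/5)·(-8) + (4/5)·(-1) = -12/5.
Expected payoff of C: (1/5)·9 + (4/5)·4 = 5.
The largest is 5, so the inspector's best response is C.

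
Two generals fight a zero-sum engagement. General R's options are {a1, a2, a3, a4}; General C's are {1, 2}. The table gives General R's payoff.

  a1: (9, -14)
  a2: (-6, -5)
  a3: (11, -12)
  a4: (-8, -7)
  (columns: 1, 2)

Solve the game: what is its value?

-127/24

Row minima: a1 → -14, a2 → -6, a3 → -12, a4 → -8; maximin = -6.
Column maxima: 1 → 11, 2 → -5; minimax = -5.
-6 ≠ -5, so there is no saddle point; optimal play is mixed.
a1 is strictly dominated by a3, so General R never plays it.
a4 is strictly dominated by a2, so General R never plays it.
On the remaining 2×2 (a2, a3 vs 1, 2):
Let General R play a2 with probability p. Expected payoff against 1: (-6)p + 11(1−p) = −17p + 11; against 2: (-5)p + (-12)(1−p) = 7p − 12.
Setting these equal: −17p + 11 = 7p − 12 ⇒ −24p = -23 ⇒ p = 23/24, and the value is (-17)·(23/24) + 11 = -127/24.
For General C: with q = P(1), equating a2's and a3's payoffs gives −q − 5 = 23q − 12 ⇒ q = 7/24.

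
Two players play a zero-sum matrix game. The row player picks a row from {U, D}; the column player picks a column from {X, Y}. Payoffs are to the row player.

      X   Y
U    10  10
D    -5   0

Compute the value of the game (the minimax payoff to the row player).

10

Row minima: U → 10, D → -5; maximin = 10.
Column maxima: X → 10, Y → 10; minimax = 10.
Since maximin = minimax = 10, there is a saddle point and the value is 10.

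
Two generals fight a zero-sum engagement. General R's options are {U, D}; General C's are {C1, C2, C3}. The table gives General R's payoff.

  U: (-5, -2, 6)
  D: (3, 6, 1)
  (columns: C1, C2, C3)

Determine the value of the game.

23/13

Row minima: U → -5, D → 1; maximin = 1.
Column maxima: C1 → 3, C2 → 6, C3 → 6; minimax = 3.
1 ≠ 3, so there is no saddle point; optimal play is mixed.
C2 is strictly dominated by C1 (it gives General R strictly more in every row), so General C never plays it.
On the remaining 2×2 (U, D vs C1, C3):
Let General R play U with probability p. Expected payoff against C1: (-5)p + 3(1−p) = −8p + 3; against C3: 6p + 1(1−p) = 5p + 1.
Setting these equal: −8p + 3 = 5p + 1 ⇒ −13p = -2 ⇒ p = 2/13, and the value is (-8)·(2/13) + 3 = 23/13.
For General C: with q = P(C1), equating U's and D's payoffs gives −11q + 6 = 2q + 1 ⇒ q = 5/13.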